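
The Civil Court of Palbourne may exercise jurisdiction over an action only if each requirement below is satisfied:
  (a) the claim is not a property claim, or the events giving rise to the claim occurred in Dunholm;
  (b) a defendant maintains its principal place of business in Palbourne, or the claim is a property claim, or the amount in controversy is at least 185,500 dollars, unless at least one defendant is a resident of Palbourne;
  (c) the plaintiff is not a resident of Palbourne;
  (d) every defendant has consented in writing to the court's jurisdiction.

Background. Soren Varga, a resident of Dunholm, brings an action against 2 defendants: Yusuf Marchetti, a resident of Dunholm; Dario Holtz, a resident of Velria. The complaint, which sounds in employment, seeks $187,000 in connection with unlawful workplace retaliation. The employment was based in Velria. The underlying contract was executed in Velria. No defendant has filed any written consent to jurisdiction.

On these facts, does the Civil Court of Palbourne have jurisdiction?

No

The Civil Court of Palbourne:
  (a) The claim is an employment claim, not a property claim, which satisfies one of the alternatives. Met.
  (b) The amount in controversy is USD 187,000, which meets the 185,500 dollars floor — that alternative is enough. Satisfied.
  (c) The plaintiff resides in Dunholm, which is not Palbourne. Met.
  (d) No such written consent has been filed. Fails.
  → No jurisdiction.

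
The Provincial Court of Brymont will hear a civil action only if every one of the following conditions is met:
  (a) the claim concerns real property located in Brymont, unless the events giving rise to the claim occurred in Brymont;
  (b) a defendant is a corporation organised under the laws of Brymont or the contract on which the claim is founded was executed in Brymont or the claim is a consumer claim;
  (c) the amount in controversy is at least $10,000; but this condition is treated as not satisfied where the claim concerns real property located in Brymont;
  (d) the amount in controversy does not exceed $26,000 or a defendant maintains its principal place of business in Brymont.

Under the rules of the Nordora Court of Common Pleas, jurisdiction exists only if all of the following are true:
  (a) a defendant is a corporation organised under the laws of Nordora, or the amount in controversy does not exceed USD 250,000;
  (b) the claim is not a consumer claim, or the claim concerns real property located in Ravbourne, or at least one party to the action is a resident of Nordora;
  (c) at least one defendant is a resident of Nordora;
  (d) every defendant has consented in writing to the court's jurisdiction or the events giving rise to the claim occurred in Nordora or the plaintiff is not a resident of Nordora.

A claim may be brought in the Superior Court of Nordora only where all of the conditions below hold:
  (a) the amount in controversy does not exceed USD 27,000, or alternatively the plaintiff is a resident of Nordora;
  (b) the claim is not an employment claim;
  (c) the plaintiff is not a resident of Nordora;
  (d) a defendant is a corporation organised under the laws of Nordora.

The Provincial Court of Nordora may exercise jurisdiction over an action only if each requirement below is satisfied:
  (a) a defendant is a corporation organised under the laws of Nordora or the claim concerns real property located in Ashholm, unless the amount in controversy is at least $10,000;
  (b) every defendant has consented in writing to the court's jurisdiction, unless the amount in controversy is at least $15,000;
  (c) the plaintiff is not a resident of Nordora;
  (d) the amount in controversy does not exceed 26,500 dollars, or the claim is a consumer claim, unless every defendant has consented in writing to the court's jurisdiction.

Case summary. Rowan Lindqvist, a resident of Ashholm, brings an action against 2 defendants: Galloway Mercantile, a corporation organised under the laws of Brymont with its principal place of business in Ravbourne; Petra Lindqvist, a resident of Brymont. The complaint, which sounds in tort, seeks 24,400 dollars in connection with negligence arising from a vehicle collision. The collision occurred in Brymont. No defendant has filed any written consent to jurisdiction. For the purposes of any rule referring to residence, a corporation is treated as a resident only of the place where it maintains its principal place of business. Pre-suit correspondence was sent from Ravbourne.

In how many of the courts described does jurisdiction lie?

2

The Provincial Court of Brymont:
  (a) The claim does not concern real property. However, the operative events occurred in Brymont, so the 'unless' proviso supplies this condition. Met.
  (b) Galloway Mercantile is organised under the laws of Brymont, so this disjunct is met. Met.
  (c) The amount in controversy is USD 24,400, which meets the USD 10,000 floor. And the carve-out is inapplicable — the claim does not concern real property. Condition met.
  (d) The amount in controversy is 24,400 dollars, within the USD 26,000 ceiling, so one alternative holds. Met.
  → Every requirement is satisfied — jurisdiction.
The Nordora Court of Common Pleas:
  (a) The amount in controversy is USD 24,400, within the $250,000 ceiling, which satisfies one of the alternatives. Met.
  (b) The claim is a tort claim, not a consumer claim, so one alternative holds. Satisfied.
  (c) No defendant resides in Nordora (they reside in Ravbourne, Brymont). Fails.
  (d) The plaintiff resides in Ashholm, which is not Nordora, which satisfies one of the alternatives. Satisfied.
  → No jurisdiction.
The Superior Court of Nordora:
  (a) The amount in controversy is 24,400 dollars, within the 27,000 dollars ceiling — that alternative is enough. Met.
  (b) The claim is a tort claim, not an employment claim. Condition met.
  (c) The plaintiff resides in Ashholm, which is not Nordora. Condition met.
  (d) The corporate defendant(s) are organised in Brymont, not Nordora. Not met.
  → No jurisdiction.
The Provincial Court of Nordora:
  (a) The corporate defendant(s) are organised in Brymont, not Nordora; the claim does not concern real property — no alternative holds. But the amount in controversy is 24,400 dollars, which meets the USD 10,000 floor, and the 'unless' clause therefore excuses the requirement. Satisfied.
  (b) No such written consent has been filed. The proviso rescues it, though: the amount in controversy is 24,400 dollars, which meets the USD 15,000 floor. Met.
  (c) The plaintiff resides in Ashholm, which is not Nordora. Met.
  (d) The amount in controversy is USD 24,400, within the $26,500 ceiling — that alternative is enough. Satisfied.
  → All conditions met; jurisdiction exists.
Courts with jurisdiction: the Provincial Court of Brymont, the Provincial Court of Nordora — 2 in total.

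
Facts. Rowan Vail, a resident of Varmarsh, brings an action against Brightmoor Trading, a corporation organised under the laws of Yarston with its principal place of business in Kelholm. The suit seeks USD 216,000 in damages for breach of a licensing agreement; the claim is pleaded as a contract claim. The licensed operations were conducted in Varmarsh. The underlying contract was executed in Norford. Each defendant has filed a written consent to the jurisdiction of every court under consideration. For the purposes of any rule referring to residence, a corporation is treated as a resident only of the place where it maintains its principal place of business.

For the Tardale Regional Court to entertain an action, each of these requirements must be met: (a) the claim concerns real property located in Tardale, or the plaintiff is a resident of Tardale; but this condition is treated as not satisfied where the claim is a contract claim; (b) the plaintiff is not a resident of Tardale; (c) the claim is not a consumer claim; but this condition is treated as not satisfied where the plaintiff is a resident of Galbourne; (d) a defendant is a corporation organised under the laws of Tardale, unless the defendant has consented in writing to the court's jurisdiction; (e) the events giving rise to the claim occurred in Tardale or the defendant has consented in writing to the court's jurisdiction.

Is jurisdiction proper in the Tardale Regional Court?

No

The Tardale Regional Court:
  (a) The claim does not concern real property; the plaintiff resides in Varmarsh, not Tardale — every alternative fails. Not met.
  (b) The plaintiff resides in Varmarsh, which is not Tardale. Satisfied.
  (c) The claim is a contract claim, not a consumer claim. And the carve-out is inapplicable — the plaintiff resides in Varmarsh, not Galbourne. Condition met.
  (d) The corporate defendant(s) are organised in Yarston, not Tardale. However, every defendant has filed written consent, so the 'unless' proviso supplies this condition. Satisfied.
  (e) Every defendant has filed written consent, so one alternative holds. Met.
  → At least one condition fails; no jurisdiction.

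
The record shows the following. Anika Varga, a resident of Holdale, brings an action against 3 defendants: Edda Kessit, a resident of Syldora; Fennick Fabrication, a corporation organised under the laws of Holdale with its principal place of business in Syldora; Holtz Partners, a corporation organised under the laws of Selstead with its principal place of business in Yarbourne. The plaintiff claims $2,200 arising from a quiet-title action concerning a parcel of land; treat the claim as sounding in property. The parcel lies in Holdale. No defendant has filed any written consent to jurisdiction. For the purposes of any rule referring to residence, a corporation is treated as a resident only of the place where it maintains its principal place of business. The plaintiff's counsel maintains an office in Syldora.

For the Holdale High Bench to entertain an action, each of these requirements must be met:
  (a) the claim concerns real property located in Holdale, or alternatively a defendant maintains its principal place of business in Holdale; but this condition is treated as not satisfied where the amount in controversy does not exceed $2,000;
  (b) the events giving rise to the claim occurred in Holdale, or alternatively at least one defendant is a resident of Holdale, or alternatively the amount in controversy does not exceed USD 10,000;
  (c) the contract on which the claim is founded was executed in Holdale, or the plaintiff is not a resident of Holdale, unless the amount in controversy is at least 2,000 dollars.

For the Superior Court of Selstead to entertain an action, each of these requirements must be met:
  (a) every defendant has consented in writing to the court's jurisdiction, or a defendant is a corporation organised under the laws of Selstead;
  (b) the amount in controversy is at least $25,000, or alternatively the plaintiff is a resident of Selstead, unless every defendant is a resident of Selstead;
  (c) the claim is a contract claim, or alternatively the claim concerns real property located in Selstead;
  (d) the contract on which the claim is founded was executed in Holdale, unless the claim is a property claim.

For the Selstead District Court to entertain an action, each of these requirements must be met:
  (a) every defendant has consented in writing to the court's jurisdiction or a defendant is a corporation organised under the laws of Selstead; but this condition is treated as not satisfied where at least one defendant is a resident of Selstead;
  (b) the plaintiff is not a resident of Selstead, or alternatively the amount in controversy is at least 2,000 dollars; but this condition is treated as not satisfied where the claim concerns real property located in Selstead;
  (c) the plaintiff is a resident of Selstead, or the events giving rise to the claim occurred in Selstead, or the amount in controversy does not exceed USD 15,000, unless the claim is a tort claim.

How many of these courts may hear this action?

The Holdale High Bench:
  (a) The property lies in Holdale, so one alternative holds. The exception is not triggered, since the amount in controversy is 2,200 dollars, above the 2,000 dollars ceiling. Met.
  (b) The operative events occurred in Holdale, so one alternative holds. Condition met.
  (c) No contract (and hence no place of execution) is alleged; the plaintiff resides in Holdale — none of the alternatives is met. The proviso rescues it, though: the amount in controversy is USD 2,200, which meets the $2,000 floor. Satisfied.
  → All conditions met; jurisdiction exists.
The Superior Court of Selstead:
  (a) Holtz Partners is organised under the laws of Selstead, which satisfies one of the alternatives. Condition met.
  (b) The amount in controversy is $2,200, below the USD 25,000 floor; the plaintiff resides in Holdale, not Selstead — every alternative fails. The proviso offers no rescue either, since the defendants reside as follows — Edda Kessit in Syldora, Fennick Fabrication in Syldora, Holtz Partners in Yarbourne — not all in Selstead. Not satisfied.
  (c) The claim is a property claim, not a contract claim; the property lies in Holdale, not Selstead — every alternative fails. Not satisfied.
  (d) No contract (and hence no place of execution) is alleged. But the claim is a property claim, and the 'unless' clause therefore excuses the requirement. Satisfied.
  → Not every requirement is met — no jurisdiction.
The Selstead District Court:
  (a) Holtz Partners is organised under the laws of Selstead, so one alternative holds. The carve-out does not apply: no defendant resides in Selstead (they reside in Syldora, Syldora, Yarbourne). Condition met.
  (b) The plaintiff resides in Holdale, which is not Selstead, so this disjunct is met. The carve-out does not apply: the property lies in Holdale, not Selstead. Met.
  (c) The amount in controversy is USD 2,200, within the $15,000 ceiling — that alternative is enough. Met.
  → Every requirement is satisfied — jurisdiction.
Courts with jurisdiction: the Holdale High Bench, the Selstead District Court — 2 in total.

2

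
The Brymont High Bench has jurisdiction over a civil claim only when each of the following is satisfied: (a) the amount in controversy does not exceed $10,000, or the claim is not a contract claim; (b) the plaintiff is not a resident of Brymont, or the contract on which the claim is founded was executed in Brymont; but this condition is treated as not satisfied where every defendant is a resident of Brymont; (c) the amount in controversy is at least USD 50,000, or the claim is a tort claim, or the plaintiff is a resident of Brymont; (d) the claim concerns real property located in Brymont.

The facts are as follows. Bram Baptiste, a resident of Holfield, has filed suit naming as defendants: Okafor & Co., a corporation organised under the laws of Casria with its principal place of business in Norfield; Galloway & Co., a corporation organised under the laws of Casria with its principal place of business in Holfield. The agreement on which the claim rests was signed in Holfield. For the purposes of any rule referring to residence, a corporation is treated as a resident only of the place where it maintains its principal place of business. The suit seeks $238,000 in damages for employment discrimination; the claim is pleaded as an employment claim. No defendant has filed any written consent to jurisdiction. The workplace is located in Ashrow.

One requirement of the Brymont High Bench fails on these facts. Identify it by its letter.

(d)

The Brymont High Bench:
  (a) The claim is an employment claim, not a contract claim, so this disjunct is met. Satisfied.
  (b) The plaintiff resides in Holfield, which is not Brymont, which satisfies one of the alternatives. And the carve-out is inapplicable — the defendants reside as follows — Okafor & Co. in Norfield, Galloway & Co. in Holfield — not all in Brymont. Satisfied.
  (c) The amount in controversy is USD 238,000, which meets the 50,000 dollars floor, so this disjunct is met. Condition met.
  (d) The claim does not concern real property. Fails.
Only condition (d) fails.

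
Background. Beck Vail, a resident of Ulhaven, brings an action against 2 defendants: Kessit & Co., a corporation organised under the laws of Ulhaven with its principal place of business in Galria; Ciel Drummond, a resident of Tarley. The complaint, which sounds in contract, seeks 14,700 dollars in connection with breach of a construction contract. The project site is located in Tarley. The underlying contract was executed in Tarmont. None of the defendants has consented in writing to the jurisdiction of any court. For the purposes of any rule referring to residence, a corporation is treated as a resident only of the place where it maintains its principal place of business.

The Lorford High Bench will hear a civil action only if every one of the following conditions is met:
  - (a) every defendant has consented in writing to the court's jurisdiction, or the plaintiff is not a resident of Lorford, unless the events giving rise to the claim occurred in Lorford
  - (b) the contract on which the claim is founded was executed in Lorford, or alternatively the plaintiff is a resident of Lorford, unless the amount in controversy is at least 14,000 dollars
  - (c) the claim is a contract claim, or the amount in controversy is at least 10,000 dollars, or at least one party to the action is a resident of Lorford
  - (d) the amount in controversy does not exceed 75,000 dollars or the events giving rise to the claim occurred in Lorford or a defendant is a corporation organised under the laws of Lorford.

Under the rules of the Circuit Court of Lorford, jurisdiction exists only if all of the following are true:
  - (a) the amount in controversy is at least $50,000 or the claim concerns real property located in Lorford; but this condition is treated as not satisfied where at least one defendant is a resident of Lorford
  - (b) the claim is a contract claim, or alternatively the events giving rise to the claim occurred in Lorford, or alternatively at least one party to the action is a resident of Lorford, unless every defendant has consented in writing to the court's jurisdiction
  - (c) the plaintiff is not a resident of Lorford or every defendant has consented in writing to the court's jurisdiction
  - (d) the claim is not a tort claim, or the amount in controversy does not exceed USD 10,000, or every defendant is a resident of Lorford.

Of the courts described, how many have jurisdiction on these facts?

The Lorford High Bench:
  (a) The plaintiff resides in Ulhaven, which is not Lorford, so one alternative holds. Condition met.
  (b) The contract was executed in Tarmont, not Lorford; the plaintiff resides in Ulhaven, not Lorford — no alternative holds. But the amount in controversy is $14,700, which meets the $14,000 floor, and the 'unless' clause therefore excuses the requirement. Satisfied.
  (c) The claim is a contract claim, so one alternative holds. Condition met.
  (d) The amount in controversy is USD 14,700, within the USD 75,000 ceiling, which satisfies one of the alternatives. Condition met.
  → The court has jurisdiction.
The Circuit Court of Lorford:
  (a) The amount in controversy is USD 14,700, below the $50,000 floor; the claim does not concern real property — none of the alternatives is met. Condition not met.
  (b) The claim is a contract claim, which satisfies one of the alternatives. Met.
  (c) The plaintiff resides in Ulhaven, which is not Lorford, which satisfies one of the alternatives. Condition met.
  (d) The claim is a contract claim, not a tort claim — that alternative is enough. Satisfied.
  → No jurisdiction.
Courts with jurisdiction: the Lorford High Bench — 1 in total.

1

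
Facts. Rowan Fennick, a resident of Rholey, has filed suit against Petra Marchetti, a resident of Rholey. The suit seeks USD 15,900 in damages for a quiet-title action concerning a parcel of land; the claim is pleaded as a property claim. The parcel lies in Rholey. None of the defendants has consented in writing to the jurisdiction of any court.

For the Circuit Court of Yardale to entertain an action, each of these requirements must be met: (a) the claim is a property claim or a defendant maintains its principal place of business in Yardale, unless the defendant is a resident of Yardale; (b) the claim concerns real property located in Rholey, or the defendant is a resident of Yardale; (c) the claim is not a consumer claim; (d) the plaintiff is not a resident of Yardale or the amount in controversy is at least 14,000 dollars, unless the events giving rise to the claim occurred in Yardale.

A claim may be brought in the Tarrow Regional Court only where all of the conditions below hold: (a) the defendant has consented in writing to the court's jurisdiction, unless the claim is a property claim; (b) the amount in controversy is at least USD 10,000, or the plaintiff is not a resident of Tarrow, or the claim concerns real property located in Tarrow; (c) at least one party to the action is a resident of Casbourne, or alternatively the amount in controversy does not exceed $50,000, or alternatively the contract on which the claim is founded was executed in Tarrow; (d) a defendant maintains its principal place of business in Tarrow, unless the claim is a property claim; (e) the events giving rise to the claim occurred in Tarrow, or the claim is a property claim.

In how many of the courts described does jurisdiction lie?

2

The Circuit Court of Yardale:
  (a) The claim is a property claim — that alternative is enough. Satisfied.
  (b) The property lies in Rholey, so one alternative holds. Met.
  (c) The claim is a property claim, not a consumer claim. Satisfied.
  (d) The plaintiff resides in Rholey, which is not Yardale — that alternative is enough. Condition met.
  → All conditions met; jurisdiction exists.
The Tarrow Regional Court:
  (a) No such written consent has been filed. The proviso rescues it, though: the claim is a property claim. Condition met.
  (b) The amount in controversy is $15,900, which meets the USD 10,000 floor — that alternative is enough. Met.
  (c) The amount in controversy is $15,900, within the $50,000 ceiling, so this disjunct is met. Met.
  (d) No defendant is a corporation. However, the claim is a property claim, so the 'unless' proviso supplies this condition. Satisfied.
  (e) The claim is a property claim, so this disjunct is met. Satisfied.
  → Jurisdiction lies.
Courts with jurisdiction: the Circuit Court of Yardale, the Tarrow Regional Court — 2 in total.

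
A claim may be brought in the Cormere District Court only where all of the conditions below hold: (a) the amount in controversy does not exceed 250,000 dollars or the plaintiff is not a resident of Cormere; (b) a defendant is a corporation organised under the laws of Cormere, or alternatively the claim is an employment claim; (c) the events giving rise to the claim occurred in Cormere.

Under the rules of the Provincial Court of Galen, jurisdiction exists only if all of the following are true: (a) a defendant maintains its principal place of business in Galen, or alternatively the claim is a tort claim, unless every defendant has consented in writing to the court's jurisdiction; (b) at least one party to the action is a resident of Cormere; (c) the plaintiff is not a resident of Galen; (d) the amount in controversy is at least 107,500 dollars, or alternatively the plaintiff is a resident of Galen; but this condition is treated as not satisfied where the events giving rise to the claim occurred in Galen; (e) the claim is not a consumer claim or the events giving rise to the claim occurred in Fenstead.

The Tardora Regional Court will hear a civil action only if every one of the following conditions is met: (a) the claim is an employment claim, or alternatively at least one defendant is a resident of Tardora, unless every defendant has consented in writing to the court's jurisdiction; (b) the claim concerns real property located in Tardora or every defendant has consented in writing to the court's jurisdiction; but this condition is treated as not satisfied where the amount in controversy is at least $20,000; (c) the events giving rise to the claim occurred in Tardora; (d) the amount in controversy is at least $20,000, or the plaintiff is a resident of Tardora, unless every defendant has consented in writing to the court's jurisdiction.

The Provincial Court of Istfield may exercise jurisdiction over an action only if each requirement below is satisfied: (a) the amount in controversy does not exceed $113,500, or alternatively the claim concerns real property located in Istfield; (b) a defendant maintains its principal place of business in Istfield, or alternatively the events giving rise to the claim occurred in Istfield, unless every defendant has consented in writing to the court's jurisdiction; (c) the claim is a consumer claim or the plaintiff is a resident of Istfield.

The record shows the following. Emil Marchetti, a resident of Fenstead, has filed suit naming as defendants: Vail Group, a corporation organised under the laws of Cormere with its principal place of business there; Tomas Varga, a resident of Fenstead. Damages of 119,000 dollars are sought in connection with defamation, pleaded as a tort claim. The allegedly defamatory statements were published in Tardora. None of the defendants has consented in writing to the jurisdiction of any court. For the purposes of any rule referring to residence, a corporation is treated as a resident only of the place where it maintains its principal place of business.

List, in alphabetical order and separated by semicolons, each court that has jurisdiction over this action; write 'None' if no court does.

The Cormere District Court:
  (a) The amount in controversy is 119,000 dollars, within the $250,000 ceiling, which satisfies one of the alternatives. Satisfied.
  (b) Vail Group is organised under the laws of Cormere, so one alternative holds. Condition met.
  (c) The operative events occurred in Tardora, not Cormere. Fails.
  → At least one condition fails; no jurisdiction.
The Provincial Court of Galen:
  (a) The claim is a tort claim, so one alternative holds. Satisfied.
  (b) Vail Group resides in Cormere. Met.
  (c) The plaintiff resides in Fenstead, which is not Galen. Met.
  (d) The amount in controversy is USD 119,000, which meets the $107,500 floor, so this disjunct is met. The exception is not triggered, since the operative events occurred in Tardora, not Galen. Condition met.
  (e) The claim is a tort claim, not a consumer claim, so this disjunct is met. Condition met.
  → Every requirement is satisfied — jurisdiction.
The Tardora Regional Court:
  (a) The claim is a tort claim, not an employment claim; no defendant resides in Tardora (they reside in Cormere, Fenstead) — none of the alternatives is met. And no such written consent has been filed, so the proviso does not save it. Not satisfied.
  (b) The claim does not concern real property; no such written consent has been filed — every alternative fails. Not satisfied.
  (c) The operative events occurred in Tardora. Satisfied.
  (d) The amount in controversy is 119,000 dollars, which meets the USD 20,000 floor, so this disjunct is met. Satisfied.
  → No jurisdiction.
The Provincial Court of Istfield:
  (a) The amount in controversy is $119,000, above the $113,500 ceiling; the claim does not concern real property — no alternative holds. Condition not met.
  (b) The corporate defendant(s) have their principal place of business in Cormere, not Istfield; the operative events occurred in Tardora, not Istfield — every alternative fails. The proviso offers no rescue either, since no such written consent has been filed. Not satisfied.
  (c) The claim is a tort claim, not a consumer claim; the plaintiff resides in Fenstead, not Istfield — every alternative fails. Not met.
  → No jurisdiction.

the Provincial Court of Galen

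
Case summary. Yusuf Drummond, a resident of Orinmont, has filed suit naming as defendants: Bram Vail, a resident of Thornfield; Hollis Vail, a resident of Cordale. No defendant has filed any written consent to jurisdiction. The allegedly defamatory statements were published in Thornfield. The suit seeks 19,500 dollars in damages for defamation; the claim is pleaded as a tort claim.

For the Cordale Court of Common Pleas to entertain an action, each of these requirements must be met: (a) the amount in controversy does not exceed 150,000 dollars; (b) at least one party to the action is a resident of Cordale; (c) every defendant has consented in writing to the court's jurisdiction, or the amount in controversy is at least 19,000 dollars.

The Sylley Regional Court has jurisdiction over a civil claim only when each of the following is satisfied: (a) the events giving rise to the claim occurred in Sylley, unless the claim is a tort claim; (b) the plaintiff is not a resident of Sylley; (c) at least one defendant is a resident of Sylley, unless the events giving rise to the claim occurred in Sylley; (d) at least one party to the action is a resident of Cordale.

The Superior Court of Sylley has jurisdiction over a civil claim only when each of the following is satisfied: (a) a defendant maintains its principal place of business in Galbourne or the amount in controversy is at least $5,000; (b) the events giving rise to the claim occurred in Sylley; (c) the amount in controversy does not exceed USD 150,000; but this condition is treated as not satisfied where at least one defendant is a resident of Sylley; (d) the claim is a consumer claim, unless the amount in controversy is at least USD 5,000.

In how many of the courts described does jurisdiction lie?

The Cordale Court of Common Pleas:
  (a) The amount in controversy is $19,500, within the 150,000 dollars ceiling. Satisfied.
  (b) Hollis Vail resides in Cordale. Met.
  (c) The amount in controversy is $19,500, which meets the $19,000 floor — that alternative is enough. Condition met.
  → Every requirement is satisfied — jurisdiction.
The Sylley Regional Court:
  (a) The operative events occurred in Thornfield, not Sylley. The proviso rescues it, though: the claim is a tort claim. Condition met.
  (b) The plaintiff resides in Orinmont, which is not Sylley. Met.
  (c) No defendant resides in Sylley (they reside in Thornfield, Cordale). Nor does the 'unless' clause help: the operative events occurred in Thornfield, not Sylley. Fails.
  (d) Hollis Vail resides in Cordale. Satisfied.
  → No jurisdiction.
The Superior Court of Sylley:
  (a) The amount in controversy is $19,500, which meets the 5,000 dollars floor — that alternative is enough. Satisfied.
  (b) The operative events occurred in Thornfield, not Sylley. Condition not met.
  (c) The amount in controversy is 19,500 dollars, within the 150,000 dollars ceiling. The exception is not triggered, since no defendant resides in Sylley (they reside in Thornfield, Cordale). Satisfied.
  (d) The claim is a tort claim, not a consumer claim. But the amount in controversy is USD 19,500, which meets the 5,000 dollars floor, and the 'unless' clause therefore excuses the requirement. Condition met.
  → No jurisdiction.
Courts with jurisdiction: the Cordale Court of Common Pleas — 1 in total.

1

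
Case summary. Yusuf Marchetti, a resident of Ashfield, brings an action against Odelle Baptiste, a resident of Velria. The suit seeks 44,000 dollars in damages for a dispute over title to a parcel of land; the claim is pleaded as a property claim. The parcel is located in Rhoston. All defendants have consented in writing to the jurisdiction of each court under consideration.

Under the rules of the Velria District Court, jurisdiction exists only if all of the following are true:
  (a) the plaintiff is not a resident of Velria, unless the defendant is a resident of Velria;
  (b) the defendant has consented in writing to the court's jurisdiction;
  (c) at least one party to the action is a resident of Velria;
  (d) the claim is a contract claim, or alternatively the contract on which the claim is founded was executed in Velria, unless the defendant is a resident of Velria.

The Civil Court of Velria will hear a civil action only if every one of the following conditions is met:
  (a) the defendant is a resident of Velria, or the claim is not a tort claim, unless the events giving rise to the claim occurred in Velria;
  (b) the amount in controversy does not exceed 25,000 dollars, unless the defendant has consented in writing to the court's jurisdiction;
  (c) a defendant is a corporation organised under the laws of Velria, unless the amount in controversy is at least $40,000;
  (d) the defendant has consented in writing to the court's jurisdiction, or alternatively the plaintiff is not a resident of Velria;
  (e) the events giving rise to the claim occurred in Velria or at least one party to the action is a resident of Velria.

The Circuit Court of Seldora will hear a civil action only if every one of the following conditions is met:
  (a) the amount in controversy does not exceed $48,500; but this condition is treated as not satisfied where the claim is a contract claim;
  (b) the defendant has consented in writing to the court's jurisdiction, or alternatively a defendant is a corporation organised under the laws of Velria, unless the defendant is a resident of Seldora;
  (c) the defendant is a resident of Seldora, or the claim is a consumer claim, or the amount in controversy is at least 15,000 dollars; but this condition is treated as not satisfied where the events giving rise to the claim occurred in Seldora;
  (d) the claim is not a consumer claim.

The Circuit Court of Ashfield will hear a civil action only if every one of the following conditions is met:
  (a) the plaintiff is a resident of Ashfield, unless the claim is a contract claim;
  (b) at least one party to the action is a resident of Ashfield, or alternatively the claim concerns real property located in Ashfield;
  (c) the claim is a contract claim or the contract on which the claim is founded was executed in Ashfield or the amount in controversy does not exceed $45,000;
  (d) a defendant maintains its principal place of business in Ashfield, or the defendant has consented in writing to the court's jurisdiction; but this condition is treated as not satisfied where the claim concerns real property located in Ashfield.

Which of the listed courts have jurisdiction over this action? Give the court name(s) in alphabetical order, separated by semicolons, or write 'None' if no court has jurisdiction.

The Velria District Court:
  (a) The plaintiff resides in Ashfield, which is not Velria. Satisfied.
  (b) Every defendant has filed written consent. Condition met.
  (c) Odelle Baptiste resides in Velria. Condition met.
  (d) The claim is a property claim, not a contract claim; no contract (and hence no place of execution) is alleged — no alternative holds. But the defendant resides in Velria, and the 'unless' clause therefore excuses the requirement. Condition met.
  → The court has jurisdiction.
The Civil Court of Velria:
  (a) The defendant resides in Velria, so this disjunct is met. Met.
  (b) The amount in controversy is 44,000 dollars, above the 25,000 dollars ceiling. But every defendant has filed written consent, and the 'unless' clause therefore excuses the requirement. Met.
  (c) No defendant is a corporation. But the amount in controversy is 44,000 dollars, which meets the USD 40,000 floor, and the 'unless' clause therefore excuses the requirement. Condition met.
  (d) Every defendant has filed written consent, which satisfies one of the alternatives. Satisfied.
  (e) Odelle Baptiste resides in Velria, so this disjunct is met. Met.
  → Jurisdiction lies.
The Circuit Court of Seldora:
  (a) The amount in controversy is $44,000, within the $48,500 ceiling. And the carve-out is inapplicable — the claim is a property claim, not a contract claim. Satisfied.
  (b) Every defendant has filed written consent, so one alternative holds. Satisfied.
  (c) The amount in controversy is 44,000 dollars, which meets the USD 15,000 floor, so this disjunct is met. The carve-out does not apply: the operative events occurred in Rhoston, not Seldora. Condition met.
  (d) The claim is a property claim, not a consumer claim. Condition met.
  → The court has jurisdiction.
The Circuit Court of Ashfield:
  (a) The plaintiff resides in Ashfield. Condition met.
  (b) Yusuf Marchetti resides in Ashfield, so this disjunct is met. Satisfied.
  (c) The amount in controversy is 44,000 dollars, within the $45,000 ceiling — that alternative is enough. Condition met.
  (d) Every defendant has filed written consent — that alternative is enough. The exception is not triggered, since the property lies in Rhoston, not Ashfield. Condition met.
  → The court has jurisdiction.

the Circuit Court of Ashfield; the Circuit Court of Seldora; the Civil Court of Velria; the Velria District Court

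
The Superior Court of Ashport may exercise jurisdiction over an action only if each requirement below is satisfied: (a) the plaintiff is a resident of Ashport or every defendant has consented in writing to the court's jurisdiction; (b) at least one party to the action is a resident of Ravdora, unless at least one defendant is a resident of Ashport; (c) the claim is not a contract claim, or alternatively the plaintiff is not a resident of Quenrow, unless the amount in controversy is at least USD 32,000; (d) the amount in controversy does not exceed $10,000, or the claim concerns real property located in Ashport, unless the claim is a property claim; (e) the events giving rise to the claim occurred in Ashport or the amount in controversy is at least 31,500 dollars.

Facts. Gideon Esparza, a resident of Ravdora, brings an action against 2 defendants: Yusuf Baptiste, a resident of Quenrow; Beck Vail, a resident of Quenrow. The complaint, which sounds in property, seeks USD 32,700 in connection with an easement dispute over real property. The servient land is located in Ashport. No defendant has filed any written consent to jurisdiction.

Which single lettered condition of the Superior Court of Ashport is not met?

The Superior Court of Ashport:
  (a) The plaintiff resides in Ravdora, not Ashport; no such written consent has been filed — no alternative holds. Not met.
  (b) Gideon Esparza resides in Ravdora. Met.
  (c) The claim is a property claim, not a contract claim, so this disjunct is met. Met.
  (d) The property lies in Ashport — that alternative is enough. Met.
  (e) The operative events occurred in Ashport, so one alternative holds. Condition met.
Only condition (a) fails.

(a)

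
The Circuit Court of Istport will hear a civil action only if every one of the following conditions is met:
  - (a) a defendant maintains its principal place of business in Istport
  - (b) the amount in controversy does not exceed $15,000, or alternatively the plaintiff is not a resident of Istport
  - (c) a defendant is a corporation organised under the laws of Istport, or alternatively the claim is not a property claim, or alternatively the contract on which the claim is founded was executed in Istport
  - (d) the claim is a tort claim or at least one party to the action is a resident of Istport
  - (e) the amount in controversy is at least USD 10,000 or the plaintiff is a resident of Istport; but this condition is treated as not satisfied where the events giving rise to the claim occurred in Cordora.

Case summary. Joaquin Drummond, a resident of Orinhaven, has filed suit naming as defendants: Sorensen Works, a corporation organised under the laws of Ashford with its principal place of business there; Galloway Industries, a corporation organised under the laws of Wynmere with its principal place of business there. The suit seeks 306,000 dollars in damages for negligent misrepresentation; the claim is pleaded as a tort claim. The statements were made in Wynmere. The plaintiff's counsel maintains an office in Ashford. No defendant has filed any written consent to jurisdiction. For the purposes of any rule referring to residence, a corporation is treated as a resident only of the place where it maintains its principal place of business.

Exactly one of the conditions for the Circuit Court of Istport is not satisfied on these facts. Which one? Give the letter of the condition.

(a)

The Circuit Court of Istport:
  (a) The corporate defendant(s) have their principal place of business in Ashford, Wynmere, not Istport. Fails.
  (b) The plaintiff resides in Orinhaven, which is not Istport, so this disjunct is met. Satisfied.
  (c) The claim is a tort claim, not a property claim — that alternative is enough. Satisfied.
  (d) The claim is a tort claim, so this disjunct is met. Condition met.
  (e) The amount in controversy is USD 306,000, which meets the USD 10,000 floor, which satisfies one of the alternatives. And the carve-out is inapplicable — the operative events occurred in Wynmere, not Cordora. Condition met.
Only condition (a) fails.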